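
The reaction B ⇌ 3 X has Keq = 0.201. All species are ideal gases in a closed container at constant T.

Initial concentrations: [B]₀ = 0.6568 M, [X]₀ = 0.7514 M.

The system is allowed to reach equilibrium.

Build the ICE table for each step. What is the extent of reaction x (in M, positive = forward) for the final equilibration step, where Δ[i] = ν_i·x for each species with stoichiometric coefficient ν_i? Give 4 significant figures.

x = -0.07455 M

Q₀ = 0.6459 vs Keq = 0.201 ⇒ Q>K, reverse
Step 1:
                    B           X
  Initial      0.6568      0.7514
  Change      0.07455     -0.2236
  Equil        0.7313      0.5278
  solve Keq expr → x = -0.07455; check Q = 0.201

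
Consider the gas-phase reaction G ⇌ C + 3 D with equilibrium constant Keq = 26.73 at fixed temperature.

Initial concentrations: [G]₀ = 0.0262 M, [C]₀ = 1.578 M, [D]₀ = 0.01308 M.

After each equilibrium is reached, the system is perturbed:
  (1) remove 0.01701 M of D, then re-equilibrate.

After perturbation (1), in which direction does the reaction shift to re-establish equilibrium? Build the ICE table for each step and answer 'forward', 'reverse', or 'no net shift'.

Direction: forward

Q₀ = 1.3478e-04 vs Keq = 26.73 ⇒ Q<K, forward
Step 1:
                   G          C          D
  init        0.0262      1.578    0.01308
  Δ         -0.02615    0.02615    0.07846
  eq      4.6037e-05      1.604    0.09154
  solve Keq expr → x = 0.02615; check Q = 26.73
Then remove 0.01701 M of D.
Step 2:
                   G          C          D
  init    4.6037e-05      1.604    0.07453
  Δ       -2.1126e-05 2.1126e-05 6.3379e-05
  eq      2.4911e-05      1.604     0.0746
  solve Keq expr → x = 2.1126e-05; check Q = 26.73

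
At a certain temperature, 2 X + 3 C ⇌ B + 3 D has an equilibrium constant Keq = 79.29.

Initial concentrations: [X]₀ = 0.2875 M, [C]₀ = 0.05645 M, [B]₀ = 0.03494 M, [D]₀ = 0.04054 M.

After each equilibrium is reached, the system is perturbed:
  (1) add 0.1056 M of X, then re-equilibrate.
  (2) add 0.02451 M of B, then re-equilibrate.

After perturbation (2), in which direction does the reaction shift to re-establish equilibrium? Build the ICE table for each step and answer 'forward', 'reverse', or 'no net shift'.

Q₀ = 0.1566 vs Keq = 79.29 ⇒ Q<K, forward
Step 1:
                    X           C           B           D
  init         0.2875     0.05645     0.03494     0.04054
  Δ          -0.02652    -0.03979     0.01326     0.03979
  eq            0.261     0.01666      0.0482     0.08033
  solve Keq expr → x = 0.01326; check Q = 79.29
Then add 0.1056 M of X.
Step 2:
                    X           C           B           D
  init         0.3666     0.01666      0.0482     0.08033
  Δ         -0.001855   -0.002783  9.2758e-04    0.002783
  eq           0.3647     0.01388     0.04913     0.08311
  solve Keq expr → x = 9.2758e-04; check Q = 79.29
Then add 0.02451 M of B.
Step 3:
                    X           C           B           D
  init         0.3647     0.01388     0.07364     0.08311
  Δ          0.001083    0.001625 -5.4170e-04   -0.001625
  eq           0.3658     0.01551      0.0731     0.08148
  solve Keq expr → x = -5.4170e-04; check Q = 79.29

Direction: reverse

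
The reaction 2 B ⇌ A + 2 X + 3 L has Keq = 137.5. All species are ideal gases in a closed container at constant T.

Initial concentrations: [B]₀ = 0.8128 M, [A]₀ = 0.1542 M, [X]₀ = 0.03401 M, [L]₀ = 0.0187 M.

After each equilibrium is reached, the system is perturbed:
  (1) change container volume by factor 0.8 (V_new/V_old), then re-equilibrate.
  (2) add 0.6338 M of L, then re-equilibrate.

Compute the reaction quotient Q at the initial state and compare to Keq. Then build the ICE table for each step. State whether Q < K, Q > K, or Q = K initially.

Q₀ = 1.7654e-09; Q < K (proceeds forward)

Q₀ = 1.7654e-09 vs Keq = 137.5 ⇒ Q<K, forward
Step 1:
                   B          A          X          L
  init        0.8128     0.1542    0.03401     0.0187
  Δ          -0.7527     0.3764     0.7527      1.129
  eq         0.06009     0.5306     0.7867      1.148
  solve Keq expr → x = 0.3764; check Q = 137.5
Then change container volume by factor 0.8 (V_new/V_old).
Step 2:
                   B          A          X          L
  init       0.07511     0.6632     0.9834      1.435
  Δ           0.0316    -0.0158    -0.0316    -0.0474
  eq          0.1067     0.6474     0.9518      1.387
  solve Keq expr → x = -0.0158; check Q = 137.5
Then add 0.6338 M of L.
Step 3:
                   B          A          X          L
  init        0.1067     0.6474     0.9518      2.021
  Δ          0.05557   -0.02778   -0.05557   -0.08335
  eq          0.1623     0.6196     0.8962      1.938
  solve Keq expr → x = -0.02778; check Q = 137.5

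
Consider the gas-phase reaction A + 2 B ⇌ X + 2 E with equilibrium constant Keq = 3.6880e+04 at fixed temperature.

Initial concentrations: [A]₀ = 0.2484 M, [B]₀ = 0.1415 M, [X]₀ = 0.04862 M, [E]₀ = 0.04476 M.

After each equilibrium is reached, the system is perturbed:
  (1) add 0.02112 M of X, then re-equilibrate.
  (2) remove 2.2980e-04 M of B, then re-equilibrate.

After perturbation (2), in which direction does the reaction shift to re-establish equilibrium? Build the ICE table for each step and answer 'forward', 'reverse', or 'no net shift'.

Direction: reverse

Q₀ = 0.01959 vs Keq = 3.6880e+04 ⇒ Q<K, forward
Step 1:
                  A         B         X         E
  init       0.2484    0.1415   0.04862   0.04476
  Δ        -0.07036   -0.1407   0.07036    0.1407
  eq          0.178 7.8948e-04     0.119    0.1855
  solve Keq expr → x = 0.07036; check Q = 3.6880e+04
Then add 0.02112 M of X.
Step 2:
                  A         B         X         E
  init        0.178 7.8948e-04    0.1401    0.1855
  Δ       3.3361e-05 6.6722e-05 -3.3361e-05 -6.6722e-05
  eq         0.1781 8.5621e-04    0.1401    0.1854
  solve Keq expr → x = -3.3361e-05; check Q = 3.6880e+04
Then remove 2.2980e-04 M of B.
Step 3:
                  A         B         X         E
  init       0.1781 6.2641e-04    0.1401    0.1854
  Δ       1.1406e-04 2.2812e-04 -1.1406e-04 -2.2812e-04
  eq         0.1782 8.5453e-04    0.1399    0.1852
  solve Keq expr → x = -1.1406e-04; check Q = 3.6880e+04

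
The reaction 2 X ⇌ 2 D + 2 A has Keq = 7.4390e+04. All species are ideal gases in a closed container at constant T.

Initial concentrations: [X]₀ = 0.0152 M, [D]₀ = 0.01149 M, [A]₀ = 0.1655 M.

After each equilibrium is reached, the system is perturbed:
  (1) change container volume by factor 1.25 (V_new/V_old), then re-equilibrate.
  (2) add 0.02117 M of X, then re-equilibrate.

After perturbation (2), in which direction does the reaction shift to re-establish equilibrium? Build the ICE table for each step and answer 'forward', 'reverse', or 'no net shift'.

Direction: forward

Q₀ = 0.01565 vs Keq = 7.4390e+04 ⇒ Q<K, forward
Step 1:
                  X         D         A
  init       0.0152   0.01149    0.1655
  Δ        -0.01518   0.01518   0.01518
  eq      1.7669e-05   0.02667    0.1807
  solve Keq expr → x = 0.007591; check Q = 7.4390e+04
Then change container volume by factor 1.25 (V_new/V_old).
Step 2:
                  X         D         A
  init    1.4135e-05   0.02134    0.1445
  Δ       -2.8254e-06 2.8254e-06 2.8254e-06
  eq      1.1310e-05   0.02134    0.1445
  solve Keq expr → x = 1.4127e-06; check Q = 7.4390e+04
Then add 0.02117 M of X.
Step 3:
                  X         D         A
  init      0.02118   0.02134    0.1445
  Δ        -0.02116   0.02116   0.02116
  eq      2.5818e-05    0.0425    0.1657
  solve Keq expr → x = 0.01058; check Q = 7.4390e+04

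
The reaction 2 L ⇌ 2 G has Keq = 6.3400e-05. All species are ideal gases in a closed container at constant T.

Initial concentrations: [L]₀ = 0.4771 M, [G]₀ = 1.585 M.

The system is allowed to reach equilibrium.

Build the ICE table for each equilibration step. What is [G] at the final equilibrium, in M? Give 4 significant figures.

Q₀ = 11.04 vs Keq = 6.3400e-05 ⇒ Q>K, reverse
Step 1:
                  L         G
  Initial    0.4771     1.585
  Change      1.569    -1.569
  Equil       2.046   0.01629
  solve Keq expr → x = -0.7844; check Q = 6.3400e-05

[G]_eq = 0.01629 M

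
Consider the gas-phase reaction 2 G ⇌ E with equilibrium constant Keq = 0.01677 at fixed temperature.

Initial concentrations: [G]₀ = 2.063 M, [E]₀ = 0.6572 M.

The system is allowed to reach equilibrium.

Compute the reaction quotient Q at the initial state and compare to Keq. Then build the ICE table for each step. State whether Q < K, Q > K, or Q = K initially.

Q₀ = 0.1544; Q > K (proceeds reverse)

Q₀ = 0.1544 vs Keq = 0.01677 ⇒ Q>K, reverse
Step 1:
                   G          E
  Initial      2.063     0.6572
  Change      0.9998    -0.4999
  Equil        3.063     0.1573
  solve Keq expr → x = -0.4999; check Q = 0.01677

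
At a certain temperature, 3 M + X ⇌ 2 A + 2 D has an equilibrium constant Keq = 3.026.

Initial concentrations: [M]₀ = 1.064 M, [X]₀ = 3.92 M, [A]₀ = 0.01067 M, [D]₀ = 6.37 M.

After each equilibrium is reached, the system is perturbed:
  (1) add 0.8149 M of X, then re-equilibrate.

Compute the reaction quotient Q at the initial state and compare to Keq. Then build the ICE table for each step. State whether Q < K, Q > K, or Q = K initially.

Q₀ = 9.7836e-04 vs Keq = 3.026 ⇒ Q<K, forward
Step 1:
                    M           X           A           D
  Initial       1.064        3.92     0.01067        6.37
  Change       -0.399      -0.133       0.266       0.266
  Equil         0.665       3.787      0.2767       6.636
  solve Keq expr → x = 0.133; check Q = 3.026
Then add 0.8149 M of X.
Step 2:
                    M           X           A           D
  Initial       0.665       4.602      0.2767       6.636
  Change     -0.02039   -0.006796     0.01359     0.01359
  Equil        0.6446       4.595      0.2902        6.65
  solve Keq expr → x = 0.006796; check Q = 3.026

Q₀ = 9.7836e-04; Q < K (proceeds forward)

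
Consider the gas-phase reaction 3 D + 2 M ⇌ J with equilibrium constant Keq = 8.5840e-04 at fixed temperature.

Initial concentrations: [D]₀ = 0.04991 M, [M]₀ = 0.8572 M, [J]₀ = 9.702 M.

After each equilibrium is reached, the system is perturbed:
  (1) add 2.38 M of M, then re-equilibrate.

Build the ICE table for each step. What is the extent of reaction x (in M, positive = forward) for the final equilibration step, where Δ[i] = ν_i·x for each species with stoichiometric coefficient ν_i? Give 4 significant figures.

Q₀ = 1.0620e+05 vs Keq = 8.5840e-04 ⇒ Q>K, reverse
Step 1:
                  D         M         J
  I         0.04991    0.8572     9.702
  C           6.698     4.465    -2.233
  E           6.747     5.322     7.469
  solve Keq expr → x = -2.233; check Q = 8.5840e-04
Then add 2.38 M of M.
Step 2:
                  D         M         J
  I           6.747     7.702     7.469
  C          -1.044    -0.696     0.348
  E           5.703     7.006     7.817
  solve Keq expr → x = 0.348; check Q = 8.5840e-04

x = 0.348 M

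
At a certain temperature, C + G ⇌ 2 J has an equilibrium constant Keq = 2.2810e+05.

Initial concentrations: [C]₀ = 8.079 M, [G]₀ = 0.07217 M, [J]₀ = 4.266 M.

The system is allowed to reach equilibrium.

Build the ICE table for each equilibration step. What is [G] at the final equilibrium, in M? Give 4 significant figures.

Q₀ = 31.21 vs Keq = 2.2810e+05 ⇒ Q<K, forward
Step 1:
                  C         G         J
  I           8.079   0.07217     4.266
  C        -0.07216  -0.07216    0.1443
  E           8.007 1.0650e-05      4.41
  solve Keq expr → x = 0.07216; check Q = 2.2810e+05

[G]_eq = 1.0650e-05 M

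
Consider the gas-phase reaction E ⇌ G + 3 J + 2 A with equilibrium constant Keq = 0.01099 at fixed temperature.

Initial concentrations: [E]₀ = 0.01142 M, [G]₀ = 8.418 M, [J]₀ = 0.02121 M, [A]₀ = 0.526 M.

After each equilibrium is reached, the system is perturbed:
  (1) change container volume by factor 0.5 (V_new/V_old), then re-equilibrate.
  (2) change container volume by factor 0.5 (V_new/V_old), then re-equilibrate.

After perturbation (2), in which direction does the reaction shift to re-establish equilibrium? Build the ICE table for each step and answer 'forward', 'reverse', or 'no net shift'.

Direction: reverse

Q₀ = 0.001946 vs Keq = 0.01099 ⇒ Q<K, forward
Step 1:
                  E         G         J         A
  Initial   0.01142     8.418   0.02121     0.526
  Change  -0.003817  0.003817   0.01145  0.007634
  Equil    0.007603     8.422   0.03266    0.5336
  solve Keq expr → x = 0.003817; check Q = 0.01099
Then change container volume by factor 0.5 (V_new/V_old).
Step 2:
                  E         G         J         A
  Initial   0.01521     16.84   0.06532     1.067
  Change    0.01318  -0.01318  -0.03955  -0.02637
  Equil     0.02839     16.83   0.02577     1.041
  solve Keq expr → x = -0.01318; check Q = 0.01099
Then change container volume by factor 0.5 (V_new/V_old).
Step 3:
                  E         G         J         A
  Initial   0.05678     33.66   0.05154     2.082
  Change    0.01139  -0.01139  -0.03416  -0.02277
  Equil     0.06817     33.65   0.01738     2.059
  solve Keq expr → x = -0.01139; check Q = 0.01099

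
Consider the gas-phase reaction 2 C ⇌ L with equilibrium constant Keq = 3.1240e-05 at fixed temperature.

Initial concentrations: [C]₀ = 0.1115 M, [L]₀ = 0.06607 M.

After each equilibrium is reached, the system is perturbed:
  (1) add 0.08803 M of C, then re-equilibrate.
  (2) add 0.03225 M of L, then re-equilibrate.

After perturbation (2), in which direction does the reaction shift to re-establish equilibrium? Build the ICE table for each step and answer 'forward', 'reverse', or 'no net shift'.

Direction: reverse

Q₀ = 5.314 vs Keq = 3.1240e-05 ⇒ Q>K, reverse
Step 1:
                   C          L
  Initial     0.1115    0.06607
  Change      0.1321   -0.06607
  Equil       0.2436 1.8544e-06
  solve Keq expr → x = -0.06607; check Q = 3.1240e-05
Then add 0.08803 M of C.
Step 2:
                   C          L
  Initial     0.3317 1.8544e-06
  Change  -3.1641e-06 1.5820e-06
  Equil       0.3317 3.4364e-06
  solve Keq expr → x = 1.5820e-06; check Q = 3.1240e-05
Then add 0.03225 M of L.
Step 3:
                   C          L
  Initial     0.3317    0.03225
  Change      0.0645   -0.03225
  Equil       0.3962 4.9029e-06
  solve Keq expr → x = -0.03225; check Q = 3.1240e-05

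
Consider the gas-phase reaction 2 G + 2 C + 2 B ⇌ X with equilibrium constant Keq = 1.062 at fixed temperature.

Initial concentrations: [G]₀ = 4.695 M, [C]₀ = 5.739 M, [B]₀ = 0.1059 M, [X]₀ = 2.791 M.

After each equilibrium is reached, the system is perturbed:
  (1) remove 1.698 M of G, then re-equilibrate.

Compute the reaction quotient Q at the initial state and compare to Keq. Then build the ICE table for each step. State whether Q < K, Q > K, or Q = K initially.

Q₀ = 0.3428; Q < K (proceeds forward)

Q₀ = 0.3428 vs Keq = 1.062 ⇒ Q<K, forward
Step 1:
                   G          C          B          X
  Initial      4.695      5.739     0.1059      2.791
  Change    -0.04444   -0.04444   -0.04444    0.02222
  Equil        4.651      5.695    0.06146      2.813
  solve Keq expr → x = 0.02222; check Q = 1.062
Then remove 1.698 M of G.
Step 2:
                   G          C          B          X
  Initial      2.953      5.695    0.06146      2.813
  Change     0.03342    0.03342    0.03342   -0.01671
  Equil        2.986      5.728    0.09488      2.797
  solve Keq expr → x = -0.01671; check Q = 1.062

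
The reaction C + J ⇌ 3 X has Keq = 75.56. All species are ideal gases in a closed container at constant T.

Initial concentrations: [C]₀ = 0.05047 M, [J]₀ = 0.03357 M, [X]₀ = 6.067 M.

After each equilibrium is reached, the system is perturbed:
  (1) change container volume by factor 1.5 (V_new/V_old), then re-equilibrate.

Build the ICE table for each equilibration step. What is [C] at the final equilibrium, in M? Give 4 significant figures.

Q₀ = 1.3181e+05 vs Keq = 75.56 ⇒ Q>K, reverse
Step 1:
                  C         J         X
  Initial   0.05047   0.03357     6.067
  Change     0.7829    0.7829    -2.349
  Equil      0.8334    0.8165     3.718
  solve Keq expr → x = -0.7829; check Q = 75.56
Then change container volume by factor 1.5 (V_new/V_old).
Step 2:
                  C         J         X
  Initial    0.5556    0.5443     2.479
  Change   -0.05518  -0.05518    0.1656
  Equil      0.5004    0.4891     2.644
  solve Keq expr → x = 0.05518; check Q = 75.56

[C]_eq = 0.5004 M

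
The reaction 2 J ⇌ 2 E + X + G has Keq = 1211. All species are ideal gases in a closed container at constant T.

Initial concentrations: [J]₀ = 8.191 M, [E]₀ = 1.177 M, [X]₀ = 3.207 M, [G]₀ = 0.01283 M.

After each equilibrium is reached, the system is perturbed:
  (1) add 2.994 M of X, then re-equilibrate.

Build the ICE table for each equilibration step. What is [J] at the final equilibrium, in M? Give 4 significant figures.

Q₀ = 8.4958e-04 vs Keq = 1211 ⇒ Q<K, forward
Step 1:
                    J           E           X           G
  I             8.191       1.177       3.207     0.01283
  C             -7.04        7.04        3.52        3.52
  E             1.151       8.217       6.727       3.533
  solve Keq expr → x = 3.52; check Q = 1211
Then add 2.994 M of X.
Step 2:
                    J           E           X           G
  I             1.151       8.217       9.721       3.533
  C            0.1791     -0.1791    -0.08953    -0.08953
  E              1.33       8.038       9.631       3.443
  solve Keq expr → x = -0.08953; check Q = 1211

[J]_eq = 1.33 M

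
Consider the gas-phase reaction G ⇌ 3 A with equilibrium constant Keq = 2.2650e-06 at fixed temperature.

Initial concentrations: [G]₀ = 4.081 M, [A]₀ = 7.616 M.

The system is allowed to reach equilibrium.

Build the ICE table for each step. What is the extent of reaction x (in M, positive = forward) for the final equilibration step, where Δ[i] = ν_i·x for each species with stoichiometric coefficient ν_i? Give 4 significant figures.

Q₀ = 108.2 vs Keq = 2.2650e-06 ⇒ Q>K, reverse
Step 1:
                  G         A
  init        4.081     7.616
  Δ            2.53    -7.591
  eq          6.611   0.02465
  solve Keq expr → x = -2.53; check Q = 2.2650e-06

x = -2.53 M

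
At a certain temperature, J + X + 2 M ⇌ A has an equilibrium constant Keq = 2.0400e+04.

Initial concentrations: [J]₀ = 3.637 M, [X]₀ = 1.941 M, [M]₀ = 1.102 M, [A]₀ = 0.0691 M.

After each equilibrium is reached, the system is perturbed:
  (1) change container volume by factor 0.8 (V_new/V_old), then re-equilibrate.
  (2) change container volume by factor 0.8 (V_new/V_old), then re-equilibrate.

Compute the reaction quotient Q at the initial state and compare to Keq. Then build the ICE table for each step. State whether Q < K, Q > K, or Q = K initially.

Q₀ = 0.00806 vs Keq = 2.0400e+04 ⇒ Q<K, forward
Step 1:
                   J          X          M          A
  Initial      3.637      1.941      1.102     0.0691
  Change     -0.5497    -0.5497     -1.099     0.5497
  Equil        3.087      1.391   0.002657     0.6188
  solve Keq expr → x = 0.5497; check Q = 2.0400e+04
Then change container volume by factor 0.8 (V_new/V_old).
Step 2:
                   J          X          M          A
  Initial      3.859      1.739   0.003322     0.7735
  Change  -4.7184e-04 -4.7184e-04 -9.4368e-04 4.7184e-04
  Equil        3.859      1.739   0.002378     0.7739
  solve Keq expr → x = 4.7184e-04; check Q = 2.0400e+04
Then change container volume by factor 0.8 (V_new/V_old).
Step 3:
                   J          X          M          A
  Initial      4.823      2.173   0.002972     0.9674
  Change  -4.2239e-04 -4.2239e-04 -8.4478e-04 4.2239e-04
  Equil        4.823      2.173   0.002128     0.9678
  solve Keq expr → x = 4.2239e-04; check Q = 2.0400e+04

Q₀ = 0.00806; Q < K (proceeds forward)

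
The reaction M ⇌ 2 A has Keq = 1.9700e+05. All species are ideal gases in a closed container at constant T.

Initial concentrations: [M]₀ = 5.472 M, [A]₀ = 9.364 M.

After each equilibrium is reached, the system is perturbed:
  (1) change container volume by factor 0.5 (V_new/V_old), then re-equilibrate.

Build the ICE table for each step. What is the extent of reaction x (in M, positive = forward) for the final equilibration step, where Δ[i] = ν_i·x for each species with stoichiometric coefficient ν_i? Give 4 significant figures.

Q₀ = 16.02 vs Keq = 1.9700e+05 ⇒ Q<K, forward
Step 1:
                    M           A
  Initial       5.472       9.364
  Change        -5.47       10.94
  Equil      0.002093        20.3
  solve Keq expr → x = 5.47; check Q = 1.9700e+05
Then change container volume by factor 0.5 (V_new/V_old).
Step 2:
                    M           A
  Initial    0.004185       40.61
  Change     0.004182   -0.008364
  Equil      0.008367        40.6
  solve Keq expr → x = -0.004182; check Q = 1.9700e+05

x = -0.004182 M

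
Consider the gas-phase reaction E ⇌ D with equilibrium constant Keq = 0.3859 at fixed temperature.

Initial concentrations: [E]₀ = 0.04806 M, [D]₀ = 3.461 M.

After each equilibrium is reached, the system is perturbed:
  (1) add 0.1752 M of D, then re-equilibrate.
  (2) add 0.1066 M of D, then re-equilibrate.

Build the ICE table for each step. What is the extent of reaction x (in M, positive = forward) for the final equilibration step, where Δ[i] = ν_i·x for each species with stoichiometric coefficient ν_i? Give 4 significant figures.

x = -0.07692 M

Q₀ = 72.01 vs Keq = 0.3859 ⇒ Q>K, reverse
Step 1:
                    E           D
  I           0.04806       3.461
  C             2.484      -2.484
  E             2.532      0.9771
  solve Keq expr → x = -2.484; check Q = 0.3859
Then add 0.1752 M of D.
Step 2:
                    E           D
  I             2.532       1.152
  C            0.1264     -0.1264
  E             2.658       1.026
  solve Keq expr → x = -0.1264; check Q = 0.3859
Then add 0.1066 M of D.
Step 3:
                    E           D
  I             2.658       1.132
  C           0.07692    -0.07692
  E             2.735       1.056
  solve Keq expr → x = -0.07692; check Q = 0.3859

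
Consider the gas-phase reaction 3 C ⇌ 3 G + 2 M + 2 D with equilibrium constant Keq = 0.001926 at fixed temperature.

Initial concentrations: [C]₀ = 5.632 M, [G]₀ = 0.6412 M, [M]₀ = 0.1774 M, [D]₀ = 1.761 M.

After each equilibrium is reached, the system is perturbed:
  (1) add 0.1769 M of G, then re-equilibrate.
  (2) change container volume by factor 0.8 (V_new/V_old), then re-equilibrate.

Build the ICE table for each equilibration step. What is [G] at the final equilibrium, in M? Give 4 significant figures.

Q₀ = 1.4402e-04 vs Keq = 0.001926 ⇒ Q<K, forward
Step 1:
                  C         G         M         D
  Initial     5.632    0.6412    0.1774     1.761
  Change    -0.2457    0.2457    0.1638    0.1638
  Equil       5.386    0.8869    0.3412     1.925
  solve Keq expr → x = 0.08191; check Q = 0.001926
Then add 0.1769 M of G.
Step 2:
                  C         G         M         D
  Initial     5.386     1.064    0.3412     1.925
  Change    0.06538  -0.06538  -0.04359  -0.04359
  Equil       5.452    0.9985    0.2976     1.881
  solve Keq expr → x = -0.02179; check Q = 0.001926
Then change container volume by factor 0.8 (V_new/V_old).
Step 3:
                  C         G         M         D
  Initial     6.815     1.248     0.372     2.352
  Change      0.118    -0.118  -0.07866  -0.07866
  Equil       6.933      1.13    0.2934     2.273
  solve Keq expr → x = -0.03933; check Q = 0.001926

[G]_eq = 1.13 M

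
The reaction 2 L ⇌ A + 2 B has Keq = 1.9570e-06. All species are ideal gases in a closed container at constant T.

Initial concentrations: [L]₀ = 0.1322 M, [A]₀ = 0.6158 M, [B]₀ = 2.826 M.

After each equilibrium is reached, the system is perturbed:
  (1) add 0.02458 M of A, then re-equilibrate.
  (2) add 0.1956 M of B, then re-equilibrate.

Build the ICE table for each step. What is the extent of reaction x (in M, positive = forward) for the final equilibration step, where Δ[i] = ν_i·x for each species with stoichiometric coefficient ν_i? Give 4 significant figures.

Q₀ = 281.4 vs Keq = 1.9570e-06 ⇒ Q>K, reverse
Step 1:
                  L         A         B
  init       0.1322    0.6158     2.826
  Δ           1.232   -0.6158    -1.232
  eq          1.364 1.4318e-06     1.594
  solve Keq expr → x = -0.6158; check Q = 1.9570e-06
Then add 0.02458 M of A.
Step 2:
                  L         A         B
  init        1.364   0.02458     1.594
  Δ         0.04916  -0.02458  -0.04916
  eq          1.413 1.6363e-06     1.545
  solve Keq expr → x = -0.02458; check Q = 1.9570e-06
Then add 0.1956 M of B.
Step 3:
                  L         A         B
  init        1.413 1.6363e-06     1.741
  Δ       6.9408e-07 -3.4704e-07 -6.9408e-07
  eq          1.413 1.2892e-06     1.741
  solve Keq expr → x = -3.4704e-07; check Q = 1.9570e-06

x = -3.4704e-07 M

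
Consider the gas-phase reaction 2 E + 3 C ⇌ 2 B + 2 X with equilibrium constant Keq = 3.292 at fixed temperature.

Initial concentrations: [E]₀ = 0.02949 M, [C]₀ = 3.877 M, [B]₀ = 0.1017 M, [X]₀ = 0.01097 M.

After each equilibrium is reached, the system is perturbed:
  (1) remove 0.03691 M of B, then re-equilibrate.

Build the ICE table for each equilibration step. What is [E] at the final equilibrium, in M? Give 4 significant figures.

[E]_eq = 2.7740e-04 M

Q₀ = 2.4559e-05 vs Keq = 3.292 ⇒ Q<K, forward
Step 1:
                  E         C         B         X
  I         0.02949     3.877    0.1017   0.01097
  C        -0.02911  -0.04366   0.02911   0.02911
  E       3.8495e-04     3.833    0.1308   0.04008
  solve Keq expr → x = 0.01455; check Q = 3.292
Then remove 0.03691 M of B.
Step 2:
                  E         C         B         X
  I       3.8495e-04     3.833    0.0939   0.04008
  C       -1.0755e-04 -1.6132e-04 1.0755e-04 1.0755e-04
  E       2.7740e-04     3.833     0.094   0.04018
  solve Keq expr → x = 5.3773e-05; check Q = 3.292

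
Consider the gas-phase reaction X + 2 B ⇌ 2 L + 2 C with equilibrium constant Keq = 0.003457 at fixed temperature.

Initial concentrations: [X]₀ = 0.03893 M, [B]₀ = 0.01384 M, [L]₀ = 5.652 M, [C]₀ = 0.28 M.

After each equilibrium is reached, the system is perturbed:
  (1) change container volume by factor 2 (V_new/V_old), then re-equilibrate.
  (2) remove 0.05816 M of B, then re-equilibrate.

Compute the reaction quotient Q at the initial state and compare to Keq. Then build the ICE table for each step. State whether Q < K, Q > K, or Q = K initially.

Q₀ = 3.3586e+05; Q > K (proceeds reverse)

Q₀ = 3.3586e+05 vs Keq = 0.003457 ⇒ Q>K, reverse
Step 1:
                  X         B         L         C
  I         0.03893   0.01384     5.652      0.28
  C          0.1393    0.2786   -0.2786   -0.2786
  E          0.1783    0.2925     5.373  0.001351
  solve Keq expr → x = -0.1393; check Q = 0.003457
Then change container volume by factor 2 (V_new/V_old).
Step 2:
                  X         B         L         C
  I         0.08913    0.1462     2.687 6.7562e-04
  C       -1.3860e-04 -2.7720e-04 2.7720e-04 2.7720e-04
  E         0.08899     0.146     2.687 9.5282e-04
  solve Keq expr → x = 1.3860e-04; check Q = 0.003457
Then remove 0.05816 M of B.
Step 3:
                  X         B         L         C
  I         0.08899   0.08781     2.687 9.5282e-04
  C       1.8825e-04 3.7650e-04 -3.7650e-04 -3.7650e-04
  E         0.08918   0.08818     2.687 5.7632e-04
  solve Keq expr → x = -1.8825e-04; check Q = 0.003457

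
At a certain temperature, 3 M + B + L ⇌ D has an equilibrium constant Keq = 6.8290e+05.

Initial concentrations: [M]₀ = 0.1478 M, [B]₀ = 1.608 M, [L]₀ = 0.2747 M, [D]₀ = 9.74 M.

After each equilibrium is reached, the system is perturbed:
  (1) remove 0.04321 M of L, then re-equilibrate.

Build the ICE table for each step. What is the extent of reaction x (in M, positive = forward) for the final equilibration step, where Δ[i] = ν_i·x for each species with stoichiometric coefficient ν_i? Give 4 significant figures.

x = -7.6440e-04 M

Q₀ = 6830 vs Keq = 6.8290e+05 ⇒ Q<K, forward
Step 1:
                    M           B           L           D
  Initial      0.1478       1.608      0.2747        9.74
  Change       -0.114    -0.03801    -0.03801     0.03801
  Equil       0.03378        1.57      0.2367       9.778
  solve Keq expr → x = 0.03801; check Q = 6.8290e+05
Then remove 0.04321 M of L.
Step 2:
                    M           B           L           D
  Initial     0.03378        1.57      0.1935       9.778
  Change     0.002293  7.6440e-04  7.6440e-04 -7.6440e-04
  Equil       0.03607       1.571      0.1942       9.777
  solve Keq expr → x = -7.6440e-04; check Q = 6.8290e+05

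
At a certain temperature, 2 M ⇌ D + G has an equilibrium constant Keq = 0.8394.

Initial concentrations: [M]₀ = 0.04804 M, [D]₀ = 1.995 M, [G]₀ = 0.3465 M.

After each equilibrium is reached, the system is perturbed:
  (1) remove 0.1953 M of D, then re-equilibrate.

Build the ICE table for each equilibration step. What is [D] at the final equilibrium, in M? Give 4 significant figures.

Q₀ = 299.5 vs Keq = 0.8394 ⇒ Q>K, reverse
Step 1:
                    M           D           G
  init        0.04804       1.995      0.3465
  Δ            0.4538     -0.2269     -0.2269
  eq           0.5019       1.768      0.1196
  solve Keq expr → x = -0.2269; check Q = 0.8394
Then remove 0.1953 M of D.
Step 2:
                    M           D           G
  init         0.5019       1.573      0.1196
  Δ           -0.0139    0.006948    0.006948
  eq            0.488        1.58      0.1265
  solve Keq expr → x = 0.006948; check Q = 0.8394

[D]_eq = 1.58 M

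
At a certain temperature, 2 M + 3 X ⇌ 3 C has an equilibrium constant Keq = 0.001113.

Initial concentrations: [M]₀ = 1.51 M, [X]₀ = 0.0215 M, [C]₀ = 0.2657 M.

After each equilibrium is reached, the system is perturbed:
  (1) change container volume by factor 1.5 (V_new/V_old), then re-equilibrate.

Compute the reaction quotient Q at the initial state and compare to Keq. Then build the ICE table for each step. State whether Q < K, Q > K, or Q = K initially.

Q₀ = 827.8; Q > K (proceeds reverse)

Q₀ = 827.8 vs Keq = 0.001113 ⇒ Q>K, reverse
Step 1:
                   M          X          C
  Initial       1.51     0.0215     0.2657
  Change      0.1528     0.2292    -0.2292
  Equil        1.663     0.2507    0.03647
  solve Keq expr → x = -0.07641; check Q = 0.001113
Then change container volume by factor 1.5 (V_new/V_old).
Step 2:
                   M          X          C
  Initial      1.109     0.1672    0.02431
  Change    0.003432   0.005148  -0.005148
  Equil        1.112     0.1723    0.01917
  solve Keq expr → x = -0.001716; check Q = 0.001113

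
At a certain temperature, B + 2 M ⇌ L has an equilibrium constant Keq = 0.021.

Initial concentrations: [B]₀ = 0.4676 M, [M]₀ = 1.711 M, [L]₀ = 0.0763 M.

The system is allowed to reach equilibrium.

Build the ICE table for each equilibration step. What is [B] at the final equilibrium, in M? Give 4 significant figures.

[B]_eq = 0.5094 M

Q₀ = 0.05574 vs Keq = 0.021 ⇒ Q>K, reverse
Step 1:
                  B         M         L
  I          0.4676     1.711    0.0763
  C         0.04184   0.08368  -0.04184
  E          0.5094     1.795   0.03446
  solve Keq expr → x = -0.04184; check Q = 0.021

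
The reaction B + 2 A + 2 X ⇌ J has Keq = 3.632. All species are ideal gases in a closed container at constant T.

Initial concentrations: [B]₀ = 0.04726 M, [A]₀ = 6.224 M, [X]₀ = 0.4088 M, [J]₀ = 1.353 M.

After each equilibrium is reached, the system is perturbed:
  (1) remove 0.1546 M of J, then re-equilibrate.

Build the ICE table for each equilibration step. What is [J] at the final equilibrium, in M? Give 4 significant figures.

[J]_eq = 1.196 M

Q₀ = 4.422 vs Keq = 3.632 ⇒ Q>K, reverse
Step 1:
                  B         A         X         J
  I         0.04726     6.224    0.4088     1.353
  C        0.006378   0.01276   0.01276 -0.006378
  E         0.05364     6.237    0.4216     1.347
  solve Keq expr → x = -0.006378; check Q = 3.632
Then remove 0.1546 M of J.
Step 2:
                  B         A         X         J
  I         0.05364     6.237    0.4216     1.192
  C       -0.004007 -0.008013 -0.008013  0.004007
  E         0.04963     6.229    0.4135     1.196
  solve Keq expr → x = 0.004007; check Q = 3.632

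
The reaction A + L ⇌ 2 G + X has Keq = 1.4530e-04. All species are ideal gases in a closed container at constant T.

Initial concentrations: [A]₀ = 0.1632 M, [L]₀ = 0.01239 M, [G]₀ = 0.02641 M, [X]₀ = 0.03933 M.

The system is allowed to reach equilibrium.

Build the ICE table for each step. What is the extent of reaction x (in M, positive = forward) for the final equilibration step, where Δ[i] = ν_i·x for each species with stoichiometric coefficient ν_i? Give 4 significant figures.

Q₀ = 0.01357 vs Keq = 1.4530e-04 ⇒ Q>K, reverse
Step 1:
                  A         L         G         X
  init       0.1632   0.01239   0.02641   0.03933
  Δ         0.01093   0.01093  -0.02185  -0.01093
  eq         0.1741   0.02332  0.004557    0.0284
  solve Keq expr → x = -0.01093; check Q = 1.4530e-04

x = -0.01093 M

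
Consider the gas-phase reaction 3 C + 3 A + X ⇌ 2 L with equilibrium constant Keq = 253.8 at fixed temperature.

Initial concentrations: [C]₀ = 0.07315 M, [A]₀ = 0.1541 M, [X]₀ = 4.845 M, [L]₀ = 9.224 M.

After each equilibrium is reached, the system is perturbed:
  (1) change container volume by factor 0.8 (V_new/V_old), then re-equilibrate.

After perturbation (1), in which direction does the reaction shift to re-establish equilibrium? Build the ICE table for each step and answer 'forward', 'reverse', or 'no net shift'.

Q₀ = 1.2260e+07 vs Keq = 253.8 ⇒ Q>K, reverse
Step 1:
                    C           A           X           L
  init        0.07315      0.1541       4.845       9.224
  Δ            0.5167      0.5167      0.1722     -0.3444
  eq           0.5898      0.6708       5.017        8.88
  solve Keq expr → x = -0.1722; check Q = 253.8
Then change container volume by factor 0.8 (V_new/V_old).
Step 2:
                    C           A           X           L
  init         0.7373      0.8384       6.272        11.1
  Δ           -0.1306     -0.1306    -0.04354     0.08708
  eq           0.6066      0.7078       6.228       11.19
  solve Keq expr → x = 0.04354; check Q = 253.8

Direction: forward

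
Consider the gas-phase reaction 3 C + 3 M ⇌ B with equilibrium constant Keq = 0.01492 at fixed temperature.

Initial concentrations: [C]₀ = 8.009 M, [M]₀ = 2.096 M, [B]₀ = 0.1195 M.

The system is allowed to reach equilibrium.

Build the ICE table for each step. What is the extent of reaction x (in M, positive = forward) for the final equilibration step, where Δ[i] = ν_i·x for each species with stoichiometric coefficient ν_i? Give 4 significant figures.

Q₀ = 2.5262e-05 vs Keq = 0.01492 ⇒ Q<K, forward
Step 1:
                  C         M         B
  init        8.009     2.096    0.1195
  Δ          -1.554    -1.554    0.5181
  eq          6.455    0.5417    0.6376
  solve Keq expr → x = 0.5181; check Q = 0.01492

x = 0.5181 M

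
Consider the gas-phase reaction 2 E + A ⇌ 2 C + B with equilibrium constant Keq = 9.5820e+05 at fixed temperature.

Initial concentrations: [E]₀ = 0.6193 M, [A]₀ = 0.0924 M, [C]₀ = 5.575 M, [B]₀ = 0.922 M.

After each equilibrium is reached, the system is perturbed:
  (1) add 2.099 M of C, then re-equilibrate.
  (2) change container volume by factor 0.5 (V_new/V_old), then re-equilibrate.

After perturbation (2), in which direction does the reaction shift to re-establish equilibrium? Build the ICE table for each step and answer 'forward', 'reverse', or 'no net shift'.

Direction: no net shift

Q₀ = 808.6 vs Keq = 9.5820e+05 ⇒ Q<K, forward
Step 1:
                  E         A         C         B
  init       0.6193    0.0924     5.575     0.922
  Δ         -0.1844  -0.09221    0.1844   0.09221
  eq         0.4349 1.8566e-04     5.759     1.014
  solve Keq expr → x = 0.09221; check Q = 9.5820e+05
Then add 2.099 M of C.
Step 2:
                  E         A         C         B
  init       0.4349 1.8566e-04     7.858     1.014
  Δ       3.1879e-04 1.5939e-04 -3.1879e-04 -1.5939e-04
  eq         0.4352 3.4505e-04     7.858     1.014
  solve Keq expr → x = -1.5939e-04; check Q = 9.5820e+05
Then change container volume by factor 0.5 (V_new/V_old).
Step 3:
                  E         A         C         B
  init       0.8704 6.9010e-04     15.72     2.028
  Δ               0         0         0         0
  eq         0.8704 6.9010e-04     15.72     2.028
  solve Keq expr → x = 0; check Q = 9.5820e+05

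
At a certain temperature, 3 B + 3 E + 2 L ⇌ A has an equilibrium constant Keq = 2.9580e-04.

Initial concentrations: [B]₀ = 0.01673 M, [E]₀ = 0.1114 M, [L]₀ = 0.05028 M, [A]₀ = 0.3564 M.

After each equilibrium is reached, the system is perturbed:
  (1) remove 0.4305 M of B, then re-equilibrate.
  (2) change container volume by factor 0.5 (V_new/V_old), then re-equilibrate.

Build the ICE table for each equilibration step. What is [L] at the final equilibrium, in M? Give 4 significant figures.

[L]_eq = 1.493 M

Q₀ = 2.1777e+10 vs Keq = 2.9580e-04 ⇒ Q>K, reverse
Step 1:
                    B           E           L           A
  Initial     0.01673      0.1114     0.05028      0.3564
  Change        1.068       1.068      0.7121      -0.356
  Equil         1.085        1.18      0.7624  3.6020e-04
  solve Keq expr → x = -0.356; check Q = 2.9580e-04
Then remove 0.4305 M of B.
Step 2:
                    B           E           L           A
  Initial      0.6543        1.18      0.7624  3.6020e-04
  Change   8.4169e-04  8.4169e-04  5.6113e-04 -2.8056e-04
  Equil        0.6552        1.18      0.7629  7.9635e-05
  solve Keq expr → x = -2.8056e-04; check Q = 2.9580e-04
Then change container volume by factor 0.5 (V_new/V_old).
Step 3:
                    B           E           L           A
  Initial        1.31       2.361       1.526  1.5927e-04
  Change     -0.04866    -0.04866    -0.03244     0.01622
  Equil         1.262       2.312       1.493     0.01638
  solve Keq expr → x = 0.01622; check Q = 2.9580e-04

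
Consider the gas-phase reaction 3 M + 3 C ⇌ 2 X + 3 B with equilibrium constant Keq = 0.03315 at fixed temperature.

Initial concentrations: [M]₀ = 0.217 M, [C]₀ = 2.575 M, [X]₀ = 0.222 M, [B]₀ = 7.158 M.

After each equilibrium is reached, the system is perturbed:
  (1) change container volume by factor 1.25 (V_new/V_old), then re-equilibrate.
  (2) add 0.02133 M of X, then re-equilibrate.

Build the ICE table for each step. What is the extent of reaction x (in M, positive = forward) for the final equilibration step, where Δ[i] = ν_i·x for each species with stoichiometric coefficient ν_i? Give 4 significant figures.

x = -0.009743 M

Q₀ = 103.6 vs Keq = 0.03315 ⇒ Q>K, reverse
Step 1:
                   M          C          X          B
  Initial      0.217      2.575      0.222      7.158
  Change      0.3049     0.3049    -0.2033    -0.3049
  Equil       0.5219       2.88     0.0187      6.853
  solve Keq expr → x = -0.1016; check Q = 0.03315
Then change container volume by factor 1.25 (V_new/V_old).
Step 2:
                   M          C          X          B
  Initial     0.4176      2.304    0.01496      5.482
  Change    0.002172   0.002172  -0.001448  -0.002172
  Equil       0.4197      2.306    0.01351       5.48
  solve Keq expr → x = -7.2401e-04; check Q = 0.03315
Then add 0.02133 M of X.
Step 3:
                   M          C          X          B
  Initial     0.4197      2.306    0.03484       5.48
  Change     0.02923    0.02923   -0.01949   -0.02923
  Equil        0.449      2.335    0.01536      5.451
  solve Keq expr → x = -0.009743; check Q = 0.03315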